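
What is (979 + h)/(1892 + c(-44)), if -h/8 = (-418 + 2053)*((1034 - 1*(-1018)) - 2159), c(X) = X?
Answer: 200077/264 ≈ 757.87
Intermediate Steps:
h = 1399560 (h = -8*(-418 + 2053)*((1034 - 1*(-1018)) - 2159) = -13080*((1034 + 1018) - 2159) = -13080*(2052 - 2159) = -13080*(-107) = -8*(-174945) = 1399560)
(979 + h)/(1892 + c(-44)) = (979 + 1399560)/(1892 - 44) = 1400539/1848 = 1400539*(1/1848) = 200077/264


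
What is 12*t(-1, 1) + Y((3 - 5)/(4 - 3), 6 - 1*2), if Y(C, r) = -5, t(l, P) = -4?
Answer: -53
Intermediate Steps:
12*t(-1, 1) + Y((3 - 5)/(4 - 3), 6 - 1*2) = 12*(-4) - 5 = -48 - 5 = -53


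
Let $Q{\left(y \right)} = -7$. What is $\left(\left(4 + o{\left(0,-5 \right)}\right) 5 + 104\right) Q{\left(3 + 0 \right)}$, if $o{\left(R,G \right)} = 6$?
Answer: $-1078$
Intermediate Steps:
$\left(\left(4 + o{\left(0,-5 \right)}\right) 5 + 104\right) Q{\left(3 + 0 \right)} = \left(\left(4 + 6\right) 5 + 104\right) \left(-7\right) = \left(10 \cdot 5 + 104\right) \left(-7\right) = \left(50 + 104\right) \left(-7\right) = 154 \left(-7\right) = -1078$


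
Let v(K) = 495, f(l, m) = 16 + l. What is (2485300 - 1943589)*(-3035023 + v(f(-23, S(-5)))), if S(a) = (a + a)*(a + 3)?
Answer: -1643837197408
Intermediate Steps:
S(a) = 2*a*(3 + a) (S(a) = (2*a)*(3 + a) = 2*a*(3 + a))
(2485300 - 1943589)*(-3035023 + v(f(-23, S(-5)))) = (2485300 - 1943589)*(-3035023 + 495) = 541711*(-3034528) = -1643837197408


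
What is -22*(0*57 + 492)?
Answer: -10824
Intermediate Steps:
-22*(0*57 + 492) = -22*(0 + 492) = -22*492 = -10824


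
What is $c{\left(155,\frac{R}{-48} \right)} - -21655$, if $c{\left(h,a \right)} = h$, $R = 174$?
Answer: $21810$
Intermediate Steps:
$c{\left(155,\frac{R}{-48} \right)} - -21655 = 155 - -21655 = 155 + 21655 = 21810$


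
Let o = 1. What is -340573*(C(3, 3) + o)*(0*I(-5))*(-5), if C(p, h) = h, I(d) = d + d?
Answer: 0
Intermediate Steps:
I(d) = 2*d
-340573*(C(3, 3) + o)*(0*I(-5))*(-5) = -340573*(3 + 1)*(0*(2*(-5)))*(-5) = -1362292*(0*(-10))*(-5) = -1362292*0*(-5) = -1362292*0 = -340573*0 = 0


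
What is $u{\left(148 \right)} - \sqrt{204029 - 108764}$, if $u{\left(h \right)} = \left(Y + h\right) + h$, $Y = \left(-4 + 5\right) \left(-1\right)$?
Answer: $295 - 3 \sqrt{10585} \approx -13.65$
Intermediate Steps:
$Y = -1$ ($Y = 1 \left(-1\right) = -1$)
$u{\left(h \right)} = -1 + 2 h$ ($u{\left(h \right)} = \left(-1 + h\right) + h = -1 + 2 h$)
$u{\left(148 \right)} - \sqrt{204029 - 108764} = \left(-1 + 2 \cdot 148\right) - \sqrt{204029 - 108764} = \left(-1 + 296\right) - \sqrt{95265} = 295 - 3 \sqrt{10585}$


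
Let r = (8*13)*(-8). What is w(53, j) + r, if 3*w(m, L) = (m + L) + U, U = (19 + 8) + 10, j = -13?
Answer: -2419/3 ≈ -806.33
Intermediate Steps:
U = 37 (U = 27 + 10 = 37)
r = -832 (r = 104*(-8) = -832)
w(m, L) = 37/3 + L/3 + m/3 (w(m, L) = ((m + L) + 37)/3 = ((L + m) + 37)/3 = (37 + L + m)/3 = 37/3 + L/3 + m/3)
w(53, j) + r = (37/3 + (1/3)*(-13) + (1/3)*53) - 832 = (37/3 - 13/3 + 53/3) - 832 = 77/3 - 832 = -2419/3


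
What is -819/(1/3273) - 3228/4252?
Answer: -2849464788/1063 ≈ -2.6806e+6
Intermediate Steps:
-819/(1/3273) - 3228/4252 = -819/1/3273 - 3228*1/4252 = -819*3273 - 807/1063 = -2680587 - 807/1063 = -2849464788/1063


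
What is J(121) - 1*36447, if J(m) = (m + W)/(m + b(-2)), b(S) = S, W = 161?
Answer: -4336911/119 ≈ -36445.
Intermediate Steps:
J(m) = (161 + m)/(-2 + m) (J(m) = (m + 161)/(m - 2) = (161 + m)/(-2 + m))
J(121) - 1*36447 = (161 + 121)/(-2 + 121) - 1*36447 = 282/119 - 36447 = -4336911/119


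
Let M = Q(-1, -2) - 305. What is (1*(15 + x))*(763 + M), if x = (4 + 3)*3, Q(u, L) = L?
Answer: 16416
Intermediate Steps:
x = 21 (x = 7*3 = 21)
M = -307 (M = -2 - 305 = -307)
(1*(15 + x))*(763 + M) = (1*(15 + 21))*(763 - 307) = (1*36)*456 = 36*456 = 16416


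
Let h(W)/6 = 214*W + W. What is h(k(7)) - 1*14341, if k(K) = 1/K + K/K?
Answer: -90067/7 ≈ -12867.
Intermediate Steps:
k(K) = 1 + 1/K (k(K) = 1/K + 1 = 1 + 1/K)
h(W) = 1290*W (h(W) = 6*(214*W + W) = 6*(215*W) = 1290*W)
h(k(7)) - 1*14341 = 1290*((1 + 7)/7) - 1*14341 = 1290*((⅐)*8) - 14341 = 1290*(8/7) - 14341 = 10320/7 - 14341 = -90067/7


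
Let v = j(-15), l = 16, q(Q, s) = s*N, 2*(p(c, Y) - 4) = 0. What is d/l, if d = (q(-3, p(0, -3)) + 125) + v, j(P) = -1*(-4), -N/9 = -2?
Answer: 201/16 ≈ 12.563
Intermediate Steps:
N = 18 (N = -9*(-2) = 18)
p(c, Y) = 4 (p(c, Y) = 4 + (½)*0 = 4 + 0 = 4)
j(P) = 4
q(Q, s) = 18*s (q(Q, s) = s*18 = 18*s)
v = 4
d = 201 (d = (18*4 + 125) + 4 = (72 + 125) + 4 = 197 + 4 = 201)
d/l = 201/16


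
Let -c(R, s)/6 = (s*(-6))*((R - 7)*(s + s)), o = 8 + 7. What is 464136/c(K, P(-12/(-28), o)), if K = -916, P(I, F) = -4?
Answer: -19339/44304 ≈ -0.43651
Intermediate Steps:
o = 15
c(R, s) = 72*s**2*(-7 + R) (c(R, s) = -6*s*(-6)*(R - 7)*(s + s) = -6*(-6*s)*(-7 + R)*(2*s) = -6*(-6*s)*2*s*(-7 + R) = -(-72)*s**2*(-7 + R) = 72*s**2*(-7 + R))
464136/c(K, P(-12/(-28), o)) = 464136/((72*(-4)**2*(-7 - 916))) = 464136/((72*16*(-923))) = 464136/(-1063296) = 464136*(-1/1063296) = -19339/44304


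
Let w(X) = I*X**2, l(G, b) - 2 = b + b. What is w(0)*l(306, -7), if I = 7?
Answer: 0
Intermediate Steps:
l(G, b) = 2 + 2*b (l(G, b) = 2 + (b + b) = 2 + 2*b)
w(X) = 7*X**2
w(0)*l(306, -7) = (7*0**2)*(2 + 2*(-7)) = (7*0)*(2 - 14) = 0*(-12) = 0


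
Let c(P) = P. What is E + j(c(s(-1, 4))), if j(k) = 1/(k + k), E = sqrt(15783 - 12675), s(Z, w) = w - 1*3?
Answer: 1/2 + 2*sqrt(777) ≈ 56.249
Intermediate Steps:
s(Z, w) = -3 + w (s(Z, w) = w - 3 = -3 + w)
E = 2*sqrt(777) (E = sqrt(3108) = 2*sqrt(777) ≈ 55.749)
j(k) = 1/(2*k)
E + j(c(s(-1, 4))) = 2*sqrt(777) + 1/(2*(-3 + 4)) = 2*sqrt(777) + (1/2)/1 = 2*sqrt(777) + (1/2)*1 = 2*sqrt(777) + 1/2 = 1/2 + 2*sqrt(777)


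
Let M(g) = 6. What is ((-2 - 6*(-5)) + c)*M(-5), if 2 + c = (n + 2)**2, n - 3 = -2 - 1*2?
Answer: 162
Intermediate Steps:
n = -1 (n = 3 + (-2 - 1*2) = 3 + (-2 - 2) = 3 - 4 = -1)
c = -1 (c = -2 + (-1 + 2)**2 = -2 + 1**2 = -2 + 1 = -1)
((-2 - 6*(-5)) + c)*M(-5) = ((-2 - 6*(-5)) - 1)*6 = ((-2 + 30) - 1)*6 = (28 - 1)*6 = 27*6 = 162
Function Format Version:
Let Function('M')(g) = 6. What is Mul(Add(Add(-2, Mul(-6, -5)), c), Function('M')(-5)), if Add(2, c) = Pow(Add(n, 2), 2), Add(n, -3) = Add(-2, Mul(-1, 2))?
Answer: 162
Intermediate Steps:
n = -1 (n = Add(3, Add(-2, Mul(-1, 2))) = Add(3, Add(-2, -2)) = Add(3, -4) = -1)
c = -1 (c = Add(-2, Pow(Add(-1, 2), 2)) = Add(-2, Pow(1, 2)) = Add(-2, 1) = -1)
Mul(Add(Add(-2, Mul(-6, -5)), c), Function('M')(-5)) = Mul(Add(Add(-2, Mul(-6, -5)), -1), 6) = Mul(Add(Add(-2, 30), -1), 6) = Mul(Add(28, -1), 6) = Mul(27, 6) = 162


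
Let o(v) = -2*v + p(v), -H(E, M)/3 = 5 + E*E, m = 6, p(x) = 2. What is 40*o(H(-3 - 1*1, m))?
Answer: 5120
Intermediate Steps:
H(E, M) = -15 - 3*E² (H(E, M) = -3*(5 + E*E) = -3*(5 + E²) = -15 - 3*E²)
o(v) = 2 - 2*v (o(v) = -2*v + 2 = 2 - 2*v)
40*o(H(-3 - 1*1, m)) = 40*(2 - 2*(-15 - 3*(-3 - 1*1)²)) = 40*(2 - 2*(-15 - 3*(-3 - 1)²)) = 40*(2 - 2*(-15 - 3*(-4)²)) = 40*(2 - 2*(-15 - 3*16)) = 40*(2 - 2*(-15 - 48)) = 40*(2 - 2*(-63)) = 40*(2 + 126) = 40*128 = 5120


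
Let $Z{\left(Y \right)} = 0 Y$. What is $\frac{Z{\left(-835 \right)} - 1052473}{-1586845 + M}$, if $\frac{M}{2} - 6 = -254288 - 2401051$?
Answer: $\frac{1052473}{6897511} \approx 0.15259$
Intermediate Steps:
$Z{\left(Y \right)} = 0$
$M = -5310666$ ($M = 12 + 2 \left(-254288 - 2401051\right) = 12 + 2 \left(-2655339\right) = 12 - 5310678 = -5310666$)
$\frac{Z{\left(-835 \right)} - 1052473}{-1586845 + M} = \frac{0 - 1052473}{-1586845 - 5310666} = - \frac{1052473}{-6897511} = \left(-1052473\right) \left(- \frac{1}{6897511}\right) = \frac{1052473}{6897511}$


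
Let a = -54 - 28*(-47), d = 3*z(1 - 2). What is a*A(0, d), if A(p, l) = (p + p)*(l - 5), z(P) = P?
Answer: 0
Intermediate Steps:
d = -3 (d = 3*(1 - 2) = 3*(-1) = -3)
A(p, l) = 2*p*(-5 + l) (A(p, l) = (2*p)*(-5 + l) = 2*p*(-5 + l))
a = 1262 (a = -54 + 1316 = 1262)
a*A(0, d) = 1262*(2*0*(-5 - 3)) = 1262*(2*0*(-8)) = 1262*0 = 0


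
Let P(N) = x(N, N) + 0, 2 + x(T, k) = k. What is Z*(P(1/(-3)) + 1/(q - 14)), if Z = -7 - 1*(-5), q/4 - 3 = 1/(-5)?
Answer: 113/21 ≈ 5.3810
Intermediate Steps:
x(T, k) = -2 + k
q = 56/5 (q = 12 + 4/(-5) = 12 + 4*(-1/5) = 12 - 4/5 = 56/5 ≈ 11.200)
P(N) = -2 + N (P(N) = (-2 + N) + 0 = -2 + N)
Z = -2 (Z = -7 + 5 = -2)
Z*(P(1/(-3)) + 1/(q - 14)) = -2*((-2 + 1/(-3)) + 1/(56/5 - 14)) = -2*((-2 + 1*(-1/3)) + 1/(-14/5)) = -2*((-2 - 1/3) - 5/14) = -2*(-7/3 - 5/14) = -2*(-113/42) = 113/21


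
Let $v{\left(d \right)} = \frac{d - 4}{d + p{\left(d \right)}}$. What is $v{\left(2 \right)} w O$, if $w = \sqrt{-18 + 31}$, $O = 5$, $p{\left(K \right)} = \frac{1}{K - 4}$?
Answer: $- \frac{20 \sqrt{13}}{3} \approx -24.037$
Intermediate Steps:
$p{\left(K \right)} = \frac{1}{-4 + K}$
$w = \sqrt{13} \approx 3.6056$
$v{\left(d \right)} = \frac{-4 + d}{d + \frac{1}{-4 + d}}$ ($v{\left(d \right)} = \frac{d - 4}{d + \frac{1}{-4 + d}} = \frac{-4 + d}{d + \frac{1}{-4 + d}}$)
$v{\left(2 \right)} w O = \frac{\left(-4 + 2\right)^{2}}{1 + 2 \left(-4 + 2\right)} \sqrt{13} \cdot 5 = \frac{\left(-2\right)^{2}}{1 + 2 \left(-2\right)} \sqrt{13} \cdot 5 = \frac{1}{1 - 4} \cdot 4 \sqrt{13} \cdot 5 = \frac{1}{-3} \cdot 4 \sqrt{13} \cdot 5 = \left(- \frac{1}{3}\right) 4 \sqrt{13} \cdot 5 = - \frac{4 \sqrt{13}}{3} \cdot 5 = - \frac{20 \sqrt{13}}{3}$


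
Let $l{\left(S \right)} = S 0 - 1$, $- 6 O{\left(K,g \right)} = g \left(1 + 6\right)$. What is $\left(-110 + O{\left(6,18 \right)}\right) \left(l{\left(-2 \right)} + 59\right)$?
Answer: $-7598$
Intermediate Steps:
$O{\left(K,g \right)} = - \frac{7 g}{6}$ ($O{\left(K,g \right)} = - \frac{g \left(1 + 6\right)}{6} = - \frac{g 7}{6} = - \frac{7 g}{6}$)
$l{\left(S \right)} = -1$ ($l{\left(S \right)} = 0 - 1 = -1$)
$\left(-110 + O{\left(6,18 \right)}\right) \left(l{\left(-2 \right)} + 59\right) = \left(-110 - 21\right) \left(-1 + 59\right) = \left(-110 - 21\right) 58 = \left(-131\right) 58 = -7598$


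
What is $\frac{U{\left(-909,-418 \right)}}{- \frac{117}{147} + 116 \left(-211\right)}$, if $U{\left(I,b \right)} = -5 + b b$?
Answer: $- \frac{8561231}{1199363} \approx -7.1381$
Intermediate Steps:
$U{\left(I,b \right)} = -5 + b^{2}$
$\frac{U{\left(-909,-418 \right)}}{- \frac{117}{147} + 116 \left(-211\right)} = \frac{-5 + \left(-418\right)^{2}}{- \frac{117}{147} + 116 \left(-211\right)} = \frac{-5 + 174724}{\left(-117\right) \frac{1}{147} - 24476} = \frac{174719}{- \frac{39}{49} - 24476} = \frac{174719}{- \frac{1199363}{49}} = 174719 \left(- \frac{49}{1199363}\right) = - \frac{8561231}{1199363}$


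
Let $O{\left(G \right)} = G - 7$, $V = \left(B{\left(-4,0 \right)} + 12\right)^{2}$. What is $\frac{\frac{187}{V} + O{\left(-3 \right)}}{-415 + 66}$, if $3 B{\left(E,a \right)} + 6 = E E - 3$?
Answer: $\frac{16807}{645301} \approx 0.026045$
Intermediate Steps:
$B{\left(E,a \right)} = -3 + \frac{E^{2}}{3}$ ($B{\left(E,a \right)} = -2 + \frac{E E - 3}{3} = -2 + \frac{E^{2} - 3}{3} = -2 + \frac{-3 + E^{2}}{3} = -2 + \left(-1 + \frac{E^{2}}{3}\right) = -3 + \frac{E^{2}}{3}$)
$V = \frac{1849}{9}$ ($V = \left(\left(-3 + \frac{\left(-4\right)^{2}}{3}\right) + 12\right)^{2} = \left(\left(-3 + \frac{1}{3} \cdot 16\right) + 12\right)^{2} = \left(\left(-3 + \frac{16}{3}\right) + 12\right)^{2} = \left(\frac{7}{3} + 12\right)^{2} = \left(\frac{43}{3}\right)^{2} = \frac{1849}{9} \approx 205.44$)
$O{\left(G \right)} = -7 + G$
$\frac{\frac{187}{V} + O{\left(-3 \right)}}{-415 + 66} = \frac{\frac{187}{\frac{1849}{9}} - 10}{-415 + 66} = \frac{187 \cdot \frac{9}{1849} - 10}{-349} = \left(\frac{1683}{1849} - 10\right) \left(- \frac{1}{349}\right) = \left(- \frac{16807}{1849}\right) \left(- \frac{1}{349}\right) = \frac{16807}{645301}$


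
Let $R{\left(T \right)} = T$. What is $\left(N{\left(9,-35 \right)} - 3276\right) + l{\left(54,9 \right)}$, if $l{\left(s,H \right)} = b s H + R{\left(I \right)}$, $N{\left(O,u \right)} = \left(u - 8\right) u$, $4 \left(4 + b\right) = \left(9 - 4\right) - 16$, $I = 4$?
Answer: $- \frac{10095}{2} \approx -5047.5$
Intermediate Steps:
$b = - \frac{27}{4}$ ($b = -4 + \frac{\left(9 - 4\right) - 16}{4} = -4 + \frac{5 - 16}{4} = -4 + \frac{1}{4} \left(-11\right) = -4 - \frac{11}{4} = - \frac{27}{4} \approx -6.75$)
$N{\left(O,u \right)} = u \left(-8 + u\right)$ ($N{\left(O,u \right)} = \left(-8 + u\right) u = u \left(-8 + u\right)$)
$l{\left(s,H \right)} = 4 - \frac{27 H s}{4}$ ($l{\left(s,H \right)} = - \frac{27 s}{4} H + 4 = - \frac{27 H s}{4} + 4 = 4 - \frac{27 H s}{4}$)
$\left(N{\left(9,-35 \right)} - 3276\right) + l{\left(54,9 \right)} = \left(- 35 \left(-8 - 35\right) - 3276\right) + \left(4 - \frac{243}{4} \cdot 54\right) = \left(\left(-35\right) \left(-43\right) - 3276\right) + \left(4 - \frac{6561}{2}\right) = \left(1505 - 3276\right) - \frac{6553}{2} = -1771 - \frac{6553}{2} = - \frac{10095}{2}$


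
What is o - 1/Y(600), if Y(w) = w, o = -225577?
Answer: -135346201/600 ≈ -2.2558e+5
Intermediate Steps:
o - 1/Y(600) = -225577 - 1/600 = -135346201/600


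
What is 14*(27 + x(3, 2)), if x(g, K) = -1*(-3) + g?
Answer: 462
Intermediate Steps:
x(g, K) = 3 + g
14*(27 + x(3, 2)) = 14*(27 + (3 + 3)) = 14*(27 + 6) = 14*33 = 462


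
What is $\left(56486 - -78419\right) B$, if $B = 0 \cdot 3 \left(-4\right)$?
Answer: $0$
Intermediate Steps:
$B = 0$ ($B = 0 \left(-4\right) = 0$)
$\left(56486 - -78419\right) B = \left(56486 - -78419\right) 0 = \left(56486 + 78419\right) 0 = 134905 \cdot 0 = 0$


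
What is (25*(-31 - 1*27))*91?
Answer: -131950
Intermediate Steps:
(25*(-31 - 1*27))*91 = (25*(-31 - 27))*91 = (25*(-58))*91 = -1450*91 = -131950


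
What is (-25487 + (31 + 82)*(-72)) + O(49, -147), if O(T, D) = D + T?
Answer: -33721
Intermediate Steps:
(-25487 + (31 + 82)*(-72)) + O(49, -147) = (-25487 + (31 + 82)*(-72)) + (-147 + 49) = (-25487 + 113*(-72)) - 98 = (-25487 - 8136) - 98 = -33623 - 98 = -33721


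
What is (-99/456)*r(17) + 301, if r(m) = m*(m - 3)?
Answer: 18949/76 ≈ 249.33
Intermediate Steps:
r(m) = m*(-3 + m)
(-99/456)*r(17) + 301 = (-99/456)*(17*(-3 + 17)) + 301 = (-99*1/456)*(17*14) + 301 = -33/152*238 + 301 = -3927/76 + 301 = 18949/76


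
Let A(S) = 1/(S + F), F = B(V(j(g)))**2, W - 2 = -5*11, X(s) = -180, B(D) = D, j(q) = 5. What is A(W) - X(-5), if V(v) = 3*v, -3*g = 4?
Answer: 30961/172 ≈ 180.01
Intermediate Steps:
g = -4/3 (g = -1/3*4 = -4/3 ≈ -1.3333)
W = -53 (W = 2 - 5*11 = 2 - 55 = -53)
F = 225 (F = (3*5)**2 = 15**2 = 225)
A(S) = 1/(225 + S) (A(S) = 1/(S + 225) = 1/(225 + S))
A(W) - X(-5) = 1/(225 - 53) - 1*(-180) = 1/172 + 180 = 30961/172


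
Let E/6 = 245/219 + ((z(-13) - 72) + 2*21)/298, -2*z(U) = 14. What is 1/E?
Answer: 10877/64907 ≈ 0.16758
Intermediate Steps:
z(U) = -7 (z(U) = -½*14 = -7)
E = 64907/10877 (E = 6*(245/219 + ((-7 - 72) + 2*21)/298) = 6*(245*(1/219) + (-79 + 42)*(1/298)) = 6*(245/219 - 37*1/298) = 6*(245/219 - 37/298) = 6*(64907/65262) = 64907/10877 ≈ 5.9674)
1/E = 1/(64907/10877) = 10877/64907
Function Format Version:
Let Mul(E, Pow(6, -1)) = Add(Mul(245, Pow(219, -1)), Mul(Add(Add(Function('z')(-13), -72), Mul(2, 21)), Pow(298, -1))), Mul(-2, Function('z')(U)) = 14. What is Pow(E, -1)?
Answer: Rational(10877, 64907) ≈ 0.16758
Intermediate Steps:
Function('z')(U) = -7 (Function('z')(U) = Mul(Rational(-1, 2), 14) = -7)
E = Rational(64907, 10877) (E = Mul(6, Add(Mul(245, Pow(219, -1)), Mul(Add(Add(-7, -72), Mul(2, 21)), Pow(298, -1)))) = Mul(6, Add(Mul(245, Rational(1, 219)), Mul(Add(-79, 42), Rational(1, 298)))) = Mul(6, Add(Rational(245, 219), Mul(-37, Rational(1, 298)))) = Mul(6, Add(Rational(245, 219), Rational(-37, 298))) = Mul(6, Rational(64907, 65262)) = Rational(64907, 10877) ≈ 5.9674)
Pow(E, -1) = Pow(Rational(64907, 10877), -1) = Rational(10877, 64907)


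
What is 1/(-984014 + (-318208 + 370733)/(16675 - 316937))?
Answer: -300262/295462064193 ≈ -1.0162e-6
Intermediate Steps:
1/(-984014 + (-318208 + 370733)/(16675 - 316937)) = 1/(-984014 + 52525/(-300262)) = 1/(-984014 + 52525*(-1/300262)) = 1/(-984014 - 52525/300262) = 1/(-295462064193/300262) = -300262/295462064193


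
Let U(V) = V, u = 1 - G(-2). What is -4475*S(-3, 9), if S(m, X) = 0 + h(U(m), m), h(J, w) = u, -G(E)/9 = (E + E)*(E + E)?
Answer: -648875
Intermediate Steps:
G(E) = -36*E² (G(E) = -9*(E + E)*(E + E) = -9*2*E*2*E = -36*E²)
u = 145 (u = 1 - (-36)*(-2)² = 1 - (-36)*4 = 1 - 1*(-144) = 1 + 144 = 145)
h(J, w) = 145
S(m, X) = 145 (S(m, X) = 0 + 145 = 145)
-4475*S(-3, 9) = -4475*145 = -648875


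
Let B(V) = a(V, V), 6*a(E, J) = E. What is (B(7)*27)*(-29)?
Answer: -1827/2 ≈ -913.50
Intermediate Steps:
a(E, J) = E/6
B(V) = V/6
(B(7)*27)*(-29) = (((⅙)*7)*27)*(-29) = ((7/6)*27)*(-29) = (63/2)*(-29) = -1827/2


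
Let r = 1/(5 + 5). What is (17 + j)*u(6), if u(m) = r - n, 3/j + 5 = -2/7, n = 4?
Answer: -11856/185 ≈ -64.086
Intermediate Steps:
r = ⅒ (r = 1/10 = ⅒ ≈ 0.10000)
j = -21/37 (j = 3/(-5 - 2/7) = 3/(-37/7) = 3*(-7/37) = -21/37 ≈ -0.56757)
u(m) = -39/10 (u(m) = ⅒ - 1*4 = ⅒ - 4 = -39/10)
(17 + j)*u(6) = (17 - 21/37)*(-39/10) = (608/37)*(-39/10) = -11856/185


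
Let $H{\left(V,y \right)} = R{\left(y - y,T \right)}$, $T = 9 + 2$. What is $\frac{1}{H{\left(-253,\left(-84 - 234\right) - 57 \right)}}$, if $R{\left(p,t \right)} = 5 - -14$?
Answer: $\frac{1}{19} \approx 0.052632$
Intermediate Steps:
$T = 11$
$R{\left(p,t \right)} = 19$ ($R{\left(p,t \right)} = 5 + 14 = 19$)
$H{\left(V,y \right)} = 19$
$\frac{1}{H{\left(-253,\left(-84 - 234\right) - 57 \right)}} = \frac{1}{19}$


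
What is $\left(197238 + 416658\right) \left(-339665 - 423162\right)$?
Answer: $-468296443992$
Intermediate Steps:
$\left(197238 + 416658\right) \left(-339665 - 423162\right) = 613896 \left(-762827\right) = -468296443992$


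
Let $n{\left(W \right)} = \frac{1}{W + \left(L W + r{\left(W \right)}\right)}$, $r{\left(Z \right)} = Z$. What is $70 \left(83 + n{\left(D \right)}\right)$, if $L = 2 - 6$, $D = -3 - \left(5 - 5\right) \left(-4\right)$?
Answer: $\frac{17465}{3} \approx 5821.7$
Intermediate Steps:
$D = -3$ ($D = -3 - 0 \left(-4\right) = -3 - 0 = -3 + 0 = -3$)
$L = -4$
$n{\left(W \right)} = - \frac{1}{2 W}$ ($n{\left(W \right)} = \frac{1}{W + \left(- 4 W + W\right)} = \frac{1}{W - 3 W} = \frac{1}{\left(-2\right) W} = - \frac{1}{2 W}$)
$70 \left(83 + n{\left(D \right)}\right) = 70 \left(83 - \frac{1}{2 \left(-3\right)}\right) = 70 \left(83 - - \frac{1}{6}\right) = 70 \left(83 + \frac{1}{6}\right) = 70 \cdot \frac{499}{6} = \frac{17465}{3}$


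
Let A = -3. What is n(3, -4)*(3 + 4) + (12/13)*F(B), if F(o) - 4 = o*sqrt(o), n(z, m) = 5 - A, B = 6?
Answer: 776/13 + 72*sqrt(6)/13 ≈ 73.259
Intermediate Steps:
n(z, m) = 8 (n(z, m) = 5 - 1*(-3) = 5 + 3 = 8)
F(o) = 4 + o**(3/2) (F(o) = 4 + o*sqrt(o) = 4 + o**(3/2))
n(3, -4)*(3 + 4) + (12/13)*F(B) = 8*(3 + 4) + (12/13)*(4 + 6**(3/2)) = 8*7 + (12*(1/13))*(4 + 6*sqrt(6)) = 56 + 12*(4 + 6*sqrt(6))/13 = 56 + (48/13 + 72*sqrt(6)/13) = 776/13 + 72*sqrt(6)/13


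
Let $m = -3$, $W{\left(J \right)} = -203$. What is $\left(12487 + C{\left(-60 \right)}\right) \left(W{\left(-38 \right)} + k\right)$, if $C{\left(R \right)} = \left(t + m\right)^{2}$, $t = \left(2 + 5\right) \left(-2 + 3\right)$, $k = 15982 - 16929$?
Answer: $-14378450$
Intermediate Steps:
$k = -947$
$t = 7$ ($t = 7 \cdot 1 = 7$)
$C{\left(R \right)} = 16$ ($C{\left(R \right)} = \left(7 - 3\right)^{2} = 4^{2} = 16$)
$\left(12487 + C{\left(-60 \right)}\right) \left(W{\left(-38 \right)} + k\right) = \left(12487 + 16\right) \left(-203 - 947\right) = 12503 \left(-1150\right) = -14378450$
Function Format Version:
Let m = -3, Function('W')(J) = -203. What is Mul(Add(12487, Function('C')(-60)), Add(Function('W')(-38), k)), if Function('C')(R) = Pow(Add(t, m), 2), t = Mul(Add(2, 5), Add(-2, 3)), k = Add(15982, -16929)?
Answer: -14378450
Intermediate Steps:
k = -947
t = 7 (t = Mul(7, 1) = 7)
Function('C')(R) = 16 (Function('C')(R) = Pow(Add(7, -3), 2) = Pow(4, 2) = 16)
Mul(Add(12487, Function('C')(-60)), Add(Function('W')(-38), k)) = Mul(Add(12487, 16), Add(-203, -947)) = Mul(12503, -1150) = -14378450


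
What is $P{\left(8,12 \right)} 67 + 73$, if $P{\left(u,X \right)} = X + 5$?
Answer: $1212$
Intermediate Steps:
$P{\left(u,X \right)} = 5 + X$
$P{\left(8,12 \right)} 67 + 73 = \left(5 + 12\right) 67 + 73 = 17 \cdot 67 + 73 = 1139 + 73 = 1212$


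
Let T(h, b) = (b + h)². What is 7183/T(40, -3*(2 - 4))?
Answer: 7183/2116 ≈ 3.3946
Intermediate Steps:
7183/T(40, -3*(2 - 4)) = 7183/((-3*(2 - 4) + 40)²) = 7183/((-3*(-2) + 40)²) = 7183/((6 + 40)²) = 7183/(46²) = 7183/2116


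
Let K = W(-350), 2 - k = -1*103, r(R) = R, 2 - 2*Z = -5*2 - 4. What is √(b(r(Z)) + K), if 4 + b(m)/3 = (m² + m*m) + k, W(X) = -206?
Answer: √481 ≈ 21.932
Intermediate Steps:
Z = 8 (Z = 1 - (-5*2 - 4)/2 = 1 - (-10 - 4)/2 = 1 - ½*(-14) = 1 + 7 = 8)
k = 105 (k = 2 - (-1)*103 = 2 - 1*(-103) = 2 + 103 = 105)
K = -206
b(m) = 303 + 6*m² (b(m) = -12 + 3*((m² + m*m) + 105) = -12 + 3*((m² + m²) + 105) = -12 + 3*(2*m² + 105) = -12 + 3*(105 + 2*m²) = -12 + (315 + 6*m²) = 303 + 6*m²)
√(b(r(Z)) + K) = √((303 + 6*8²) - 206) = √((303 + 6*64) - 206) = √((303 + 384) - 206) = √(687 - 206) = √481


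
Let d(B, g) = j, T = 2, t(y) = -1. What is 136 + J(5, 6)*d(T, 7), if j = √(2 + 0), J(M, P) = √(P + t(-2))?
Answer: 136 + √10 ≈ 139.16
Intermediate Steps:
J(M, P) = √(-1 + P) (J(M, P) = √(P - 1) = √(-1 + P))
j = √2 ≈ 1.4142
d(B, g) = √2
136 + J(5, 6)*d(T, 7) = 136 + √(-1 + 6)*√2 = 136 + √5*√2 = 136 + √10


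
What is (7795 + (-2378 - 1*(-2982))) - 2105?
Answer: 6294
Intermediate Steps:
(7795 + (-2378 - 1*(-2982))) - 2105 = (7795 + (-2378 + 2982)) - 2105 = (7795 + 604) - 2105 = 8399 - 2105 = 6294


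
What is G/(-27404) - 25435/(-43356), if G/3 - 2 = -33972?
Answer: 1278857675/297031956 ≈ 4.3055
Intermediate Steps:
G = -101910 (G = 6 + 3*(-33972) = 6 - 101916 = -101910)
G/(-27404) - 25435/(-43356) = -101910/(-27404) - 25435/(-43356) = -101910*(-1/27404) - 25435*(-1/43356) = 50955/13702 + 25435/43356 = 1278857675/297031956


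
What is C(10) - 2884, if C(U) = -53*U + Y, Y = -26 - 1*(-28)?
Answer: -3412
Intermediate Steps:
Y = 2 (Y = -26 + 28 = 2)
C(U) = 2 - 53*U (C(U) = -53*U + 2 = 2 - 53*U)
C(10) - 2884 = (2 - 53*10) - 2884 = (2 - 530) - 2884 = -528 - 2884 = -3412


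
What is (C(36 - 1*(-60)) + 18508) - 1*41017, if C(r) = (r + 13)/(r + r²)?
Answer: -209603699/9312 ≈ -22509.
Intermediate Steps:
C(r) = (13 + r)/(r + r²)
(C(36 - 1*(-60)) + 18508) - 1*41017 = ((13 + (36 - 1*(-60)))/((36 - 1*(-60))*(1 + (36 - 1*(-60)))) + 18508) - 1*41017 = ((13 + (36 + 60))/((36 + 60)*(1 + (36 + 60))) + 18508) - 41017 = ((13 + 96)/(96*(1 + 96)) + 18508) - 41017 = ((1/96)*109/97 + 18508) - 41017 = ((1/96)*(1/97)*109 + 18508) - 41017 = (109/9312 + 18508) - 41017 = 172346605/9312 - 41017 = -209603699/9312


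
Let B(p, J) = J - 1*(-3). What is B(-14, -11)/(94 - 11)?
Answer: -8/83 ≈ -0.096385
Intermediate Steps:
B(p, J) = 3 + J (B(p, J) = J + 3 = 3 + J)
B(-14, -11)/(94 - 11) = (3 - 11)/(94 - 11) = -8/83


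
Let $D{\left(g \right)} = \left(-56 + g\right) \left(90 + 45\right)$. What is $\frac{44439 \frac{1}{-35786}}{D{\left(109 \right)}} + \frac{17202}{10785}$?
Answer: $\frac{97868282201}{61366369590} \approx 1.5948$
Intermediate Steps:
$D{\left(g \right)} = -7560 + 135 g$ ($D{\left(g \right)} = \left(-56 + g\right) 135 = -7560 + 135 g$)
$\frac{44439 \frac{1}{-35786}}{D{\left(109 \right)}} + \frac{17202}{10785} = \frac{44439 \frac{1}{-35786}}{-7560 + 135 \cdot 109} + \frac{17202}{10785} = \frac{44439 \left(- \frac{1}{35786}\right)}{-7560 + 14715} + 17202 \cdot \frac{1}{10785} = - \frac{44439}{35786 \cdot 7155} + \frac{5734}{3595} = \left(- \frac{44439}{35786}\right) \frac{1}{7155} + \frac{5734}{3595} = - \frac{14813}{85349610} + \frac{5734}{3595} = \frac{97868282201}{61366369590}$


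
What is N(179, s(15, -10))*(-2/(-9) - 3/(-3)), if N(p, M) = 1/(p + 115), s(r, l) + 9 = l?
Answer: 11/2646 ≈ 0.0041572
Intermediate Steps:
s(r, l) = -9 + l
N(p, M) = 1/(115 + p)
N(179, s(15, -10))*(-2/(-9) - 3/(-3)) = (-2/(-9) - 3/(-3))/(115 + 179) = (-2*(-⅑) - 3*(-⅓))/294 = (2/9 + 1)/294 = (1/294)*(11/9) = 11/2646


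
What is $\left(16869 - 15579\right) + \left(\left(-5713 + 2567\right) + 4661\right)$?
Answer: $2805$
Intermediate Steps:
$\left(16869 - 15579\right) + \left(\left(-5713 + 2567\right) + 4661\right) = 1290 + \left(-3146 + 4661\right) = 1290 + 1515 = 2805$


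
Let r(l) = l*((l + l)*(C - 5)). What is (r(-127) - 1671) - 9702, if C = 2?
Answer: -108147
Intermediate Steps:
r(l) = -6*l**2 (r(l) = l*((l + l)*(2 - 5)) = l*((2*l)*(-3)) = l*(-6*l) = -6*l**2)
(r(-127) - 1671) - 9702 = (-6*(-127)**2 - 1671) - 9702 = (-6*16129 - 1671) - 9702 = (-96774 - 1671) - 9702 = -98445 - 9702 = -108147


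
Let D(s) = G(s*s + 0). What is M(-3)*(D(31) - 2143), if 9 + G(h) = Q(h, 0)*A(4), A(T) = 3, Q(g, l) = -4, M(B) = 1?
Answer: -2164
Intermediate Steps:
G(h) = -21 (G(h) = -9 - 4*3 = -9 - 12 = -21)
D(s) = -21
M(-3)*(D(31) - 2143) = 1*(-21 - 2143) = 1*(-2164) = -2164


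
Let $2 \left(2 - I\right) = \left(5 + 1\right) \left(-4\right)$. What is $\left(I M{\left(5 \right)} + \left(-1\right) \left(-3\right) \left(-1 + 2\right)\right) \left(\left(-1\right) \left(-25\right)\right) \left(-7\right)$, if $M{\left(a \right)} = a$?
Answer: $-12775$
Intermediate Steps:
$I = 14$ ($I = 2 - \frac{\left(5 + 1\right) \left(-4\right)}{2} = 2 - \frac{6 \left(-4\right)}{2} = 2 - -12 = 2 + 12 = 14$)
$\left(I M{\left(5 \right)} + \left(-1\right) \left(-3\right) \left(-1 + 2\right)\right) \left(\left(-1\right) \left(-25\right)\right) \left(-7\right) = \left(14 \cdot 5 + \left(-1\right) \left(-3\right) \left(-1 + 2\right)\right) \left(\left(-1\right) \left(-25\right)\right) \left(-7\right) = \left(70 + 3 \cdot 1\right) 25 \left(-7\right) = \left(70 + 3\right) 25 \left(-7\right) = 73 \cdot 25 \left(-7\right) = 1825 \left(-7\right) = -12775$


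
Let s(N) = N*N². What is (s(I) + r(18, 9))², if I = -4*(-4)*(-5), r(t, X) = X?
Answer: 262134784081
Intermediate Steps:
I = -80 (I = 16*(-5) = -80)
s(N) = N³
(s(I) + r(18, 9))² = ((-80)³ + 9)² = (-512000 + 9)² = (-511991)² = 262134784081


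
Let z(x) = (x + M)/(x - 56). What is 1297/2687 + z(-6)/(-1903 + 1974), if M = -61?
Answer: 5889423/11828174 ≈ 0.49791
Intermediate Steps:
z(x) = (-61 + x)/(-56 + x) (z(x) = (x - 61)/(x - 56) = (-61 + x)/(-56 + x))
1297/2687 + z(-6)/(-1903 + 1974) = 1297/2687 + ((-61 - 6)/(-56 - 6))/(-1903 + 1974) = 1297*(1/2687) + (-67/(-62))/71 = 1297/2687 - 1/62*(-67)*(1/71) = 1297/2687 + (67/62)*(1/71) = 1297/2687 + 67/4402 = 5889423/11828174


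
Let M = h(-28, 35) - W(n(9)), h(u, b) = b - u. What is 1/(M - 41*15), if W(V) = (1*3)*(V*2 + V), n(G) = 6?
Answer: -1/606 ≈ -0.0016502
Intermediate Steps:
W(V) = 9*V (W(V) = 3*(2*V + V) = 3*(3*V) = 9*V)
M = 9 (M = (35 - 1*(-28)) - 9*6 = (35 + 28) - 1*54 = 63 - 54 = 9)
1/(M - 41*15) = 1/(9 - 41*15) = 1/(9 - 615) = 1/(-606) = -1/606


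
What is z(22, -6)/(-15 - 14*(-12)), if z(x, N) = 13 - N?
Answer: 19/153 ≈ 0.12418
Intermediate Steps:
z(22, -6)/(-15 - 14*(-12)) = (13 - 1*(-6))/(-15 - 14*(-12)) = (13 + 6)/(-15 + 168) = 19/153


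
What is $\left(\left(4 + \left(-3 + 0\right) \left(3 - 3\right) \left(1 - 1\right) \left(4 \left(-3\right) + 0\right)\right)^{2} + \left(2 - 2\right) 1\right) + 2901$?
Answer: $2917$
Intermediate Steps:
$\left(\left(4 + \left(-3 + 0\right) \left(3 - 3\right) \left(1 - 1\right) \left(4 \left(-3\right) + 0\right)\right)^{2} + \left(2 - 2\right) 1\right) + 2901 = \left(\left(4 + \left(-3\right) 0 \cdot 0 \left(-12 + 0\right)\right)^{2} + 0 \cdot 1\right) + 2901 = \left(\left(4 + 0 \cdot 0 \left(-12\right)\right)^{2} + 0\right) + 2901 = \left(\left(4 + 0 \left(-12\right)\right)^{2} + 0\right) + 2901 = \left(\left(4 + 0\right)^{2} + 0\right) + 2901 = \left(4^{2} + 0\right) + 2901 = \left(16 + 0\right) + 2901 = 16 + 2901 = 2917$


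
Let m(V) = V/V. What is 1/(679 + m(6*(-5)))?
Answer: 1/680 ≈ 0.0014706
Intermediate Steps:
m(V) = 1
1/(679 + m(6*(-5))) = 1/(679 + 1) = 1/680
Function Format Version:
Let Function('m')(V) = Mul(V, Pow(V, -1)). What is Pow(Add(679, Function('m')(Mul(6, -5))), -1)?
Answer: Rational(1, 680) ≈ 0.0014706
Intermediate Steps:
Function('m')(V) = 1
Pow(Add(679, Function('m')(Mul(6, -5))), -1) = Pow(Add(679, 1), -1) = Pow(680, -1) = Rational(1, 680)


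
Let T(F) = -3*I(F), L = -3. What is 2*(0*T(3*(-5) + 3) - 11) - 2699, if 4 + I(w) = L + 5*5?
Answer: -2721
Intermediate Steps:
I(w) = 18 (I(w) = -4 + (-3 + 5*5) = -4 + (-3 + 25) = -4 + 22 = 18)
T(F) = -54 (T(F) = -3*18 = -54)
2*(0*T(3*(-5) + 3) - 11) - 2699 = 2*(0*(-54) - 11) - 2699 = 2*(0 - 11) - 2699 = 2*(-11) - 2699 = -22 - 2699 = -2721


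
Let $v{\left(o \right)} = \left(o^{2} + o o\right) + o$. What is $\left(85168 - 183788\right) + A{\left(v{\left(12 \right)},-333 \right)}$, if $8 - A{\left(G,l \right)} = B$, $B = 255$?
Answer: $-98867$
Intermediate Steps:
$v{\left(o \right)} = o + 2 o^{2}$ ($v{\left(o \right)} = \left(o^{2} + o^{2}\right) + o = 2 o^{2} + o = o + 2 o^{2}$)
$A{\left(G,l \right)} = -247$ ($A{\left(G,l \right)} = 8 - 255 = -247$)
$\left(85168 - 183788\right) + A{\left(v{\left(12 \right)},-333 \right)} = \left(85168 - 183788\right) - 247 = -98620 - 247 = -98867$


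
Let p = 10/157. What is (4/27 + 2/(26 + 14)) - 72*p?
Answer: -372001/84780 ≈ -4.3878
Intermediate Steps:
p = 10/157 (p = 10*(1/157) = 10/157 ≈ 0.063694)
(4/27 + 2/(26 + 14)) - 72*p = (4/27 + 2/(26 + 14)) - 72*10/157 = (4*(1/27) + 2/40) - 720/157 = (4/27 + 2*(1/40)) - 720/157 = (4/27 + 1/20) - 720/157 = 107/540 - 720/157 = -372001/84780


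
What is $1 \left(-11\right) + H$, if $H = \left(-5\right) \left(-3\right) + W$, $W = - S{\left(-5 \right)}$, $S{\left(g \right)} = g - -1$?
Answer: $8$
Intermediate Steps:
$S{\left(g \right)} = 1 + g$ ($S{\left(g \right)} = g + 1 = 1 + g$)
$W = 4$ ($W = - (1 - 5) = \left(-1\right) \left(-4\right) = 4$)
$H = 19$ ($H = \left(-5\right) \left(-3\right) + 4 = 15 + 4 = 19$)
$1 \left(-11\right) + H = 1 \left(-11\right) + 19 = -11 + 19 = 8$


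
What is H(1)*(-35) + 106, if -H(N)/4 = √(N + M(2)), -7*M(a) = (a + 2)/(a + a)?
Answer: 106 + 20*√42 ≈ 235.61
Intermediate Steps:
M(a) = -(2 + a)/(14*a) (M(a) = -(a + 2)/(7*(a + a)) = -(2 + a)/(7*(2*a)) = -(2 + a)*1/(2*a)/7 = -(2 + a)/(14*a))
H(N) = -4*√(-⅐ + N) (H(N) = -4*√(N + (1/14)*(-2 - 1*2)/2) = -4*√(N + (1/14)*(½)*(-2 - 2)) = -4*√(N + (1/14)*(½)*(-4)) = -4*√(N - ⅐) = -4*√(-⅐ + N))
H(1)*(-35) + 106 = -4*√(-7 + 49*1)/7*(-35) + 106 = -4*√(-7 + 49)/7*(-35) + 106 = -4*√42/7*(-35) + 106 = 20*√42 + 106 = 106 + 20*√42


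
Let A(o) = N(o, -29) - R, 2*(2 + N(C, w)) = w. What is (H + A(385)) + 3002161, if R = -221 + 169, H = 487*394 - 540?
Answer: 6387069/2 ≈ 3.1935e+6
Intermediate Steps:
N(C, w) = -2 + w/2
H = 191338 (H = 191878 - 540 = 191338)
R = -52
A(o) = 71/2 (A(o) = (-2 + (1/2)*(-29)) - 1*(-52) = (-2 - 29/2) + 52 = -33/2 + 52 = 71/2)
(H + A(385)) + 3002161 = (191338 + 71/2) + 3002161 = 382747/2 + 3002161 = 6387069/2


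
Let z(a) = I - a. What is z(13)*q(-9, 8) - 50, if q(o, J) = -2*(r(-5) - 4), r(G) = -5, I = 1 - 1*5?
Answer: -356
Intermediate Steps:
I = -4 (I = 1 - 5 = -4)
z(a) = -4 - a
q(o, J) = 18 (q(o, J) = -2*(-5 - 4) = -2*(-9) = 18)
z(13)*q(-9, 8) - 50 = (-4 - 1*13)*18 - 50 = (-4 - 13)*18 - 50 = -17*18 - 50 = -306 - 50 = -356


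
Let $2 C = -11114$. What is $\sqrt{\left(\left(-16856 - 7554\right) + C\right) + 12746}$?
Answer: $i \sqrt{17221} \approx 131.23 i$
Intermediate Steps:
$C = -5557$ ($C = \frac{1}{2} \left(-11114\right) = -5557$)
$\sqrt{\left(\left(-16856 - 7554\right) + C\right) + 12746} = \sqrt{\left(\left(-16856 - 7554\right) - 5557\right) + 12746} = \sqrt{\left(-24410 - 5557\right) + 12746} = \sqrt{-29967 + 12746} = \sqrt{-17221} = i \sqrt{17221}$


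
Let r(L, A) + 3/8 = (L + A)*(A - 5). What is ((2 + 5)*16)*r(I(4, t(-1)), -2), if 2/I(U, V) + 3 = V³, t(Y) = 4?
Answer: 91518/61 ≈ 1500.3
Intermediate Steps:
I(U, V) = 2/(-3 + V³)
r(L, A) = -3/8 + (-5 + A)*(A + L) (r(L, A) = -3/8 + (L + A)*(A - 5) = -3/8 + (A + L)*(-5 + A) = -3/8 + (-5 + A)*(A + L))
((2 + 5)*16)*r(I(4, t(-1)), -2) = ((2 + 5)*16)*(-3/8 + (-2)² - 5*(-2) - 10/(-3 + 4³) - 4/(-3 + 4³)) = (7*16)*(-3/8 + 4 + 10 - 10/(-3 + 64) - 4/(-3 + 64)) = 112*(-3/8 + 4 + 10 - 10/61 - 4/61) = 112*(6537/488) = 91518/61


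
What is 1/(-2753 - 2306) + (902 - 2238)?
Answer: -6758825/5059 ≈ -1336.0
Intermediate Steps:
1/(-2753 - 2306) + (902 - 2238) = 1/(-5059) - 1336 = -1/5059 - 1336 = -6758825/5059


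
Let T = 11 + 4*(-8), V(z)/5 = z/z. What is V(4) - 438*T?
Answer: 9203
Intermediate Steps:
V(z) = 5 (V(z) = 5*(z/z) = 5*1 = 5)
T = -21 (T = 11 - 32 = -21)
V(4) - 438*T = 5 - 438*(-21) = 5 + 9198 = 9203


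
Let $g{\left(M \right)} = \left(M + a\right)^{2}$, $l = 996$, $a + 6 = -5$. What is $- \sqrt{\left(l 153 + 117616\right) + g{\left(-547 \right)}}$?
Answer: $- 2 \sqrt{145342} \approx -762.47$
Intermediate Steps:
$a = -11$ ($a = -6 - 5 = -11$)
$g{\left(M \right)} = \left(-11 + M\right)^{2}$ ($g{\left(M \right)} = \left(M - 11\right)^{2} = \left(-11 + M\right)^{2}$)
$- \sqrt{\left(l 153 + 117616\right) + g{\left(-547 \right)}} = - \sqrt{\left(996 \cdot 153 + 117616\right) + \left(-11 - 547\right)^{2}} = - \sqrt{\left(152388 + 117616\right) + \left(-558\right)^{2}} = - \sqrt{270004 + 311364} = - \sqrt{581368} = - 2 \sqrt{145342}$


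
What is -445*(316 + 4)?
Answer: -142400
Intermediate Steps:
-445*(316 + 4) = -445*320 = -142400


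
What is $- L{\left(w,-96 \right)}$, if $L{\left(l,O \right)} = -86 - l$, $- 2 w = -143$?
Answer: $\frac{315}{2} \approx 157.5$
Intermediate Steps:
$w = \frac{143}{2}$ ($w = \left(- \frac{1}{2}\right) \left(-143\right) = \frac{143}{2} \approx 71.5$)
$- L{\left(w,-96 \right)} = - (-86 - \frac{143}{2}) = \left(-1\right) \left(- \frac{315}{2}\right) = \frac{315}{2}$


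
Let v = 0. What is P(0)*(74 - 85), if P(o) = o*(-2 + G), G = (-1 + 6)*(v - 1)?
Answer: 0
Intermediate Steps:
G = -5 (G = (-1 + 6)*(0 - 1) = 5*(-1) = -5)
P(o) = -7*o (P(o) = o*(-2 - 5) = o*(-7) = -7*o)
P(0)*(74 - 85) = (-7*0)*(74 - 85) = 0*(-11) = 0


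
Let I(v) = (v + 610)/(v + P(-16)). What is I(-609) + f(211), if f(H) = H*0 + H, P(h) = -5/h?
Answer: 2054913/9739 ≈ 211.00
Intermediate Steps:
I(v) = (610 + v)/(5/16 + v) (I(v) = (v + 610)/(v - 5/(-16)) = (610 + v)/(v - 5*(-1/16)) = (610 + v)/(v + 5/16) = (610 + v)/(5/16 + v))
f(H) = H (f(H) = 0 + H = H)
I(-609) + f(211) = 16*(610 - 609)/(5 + 16*(-609)) + 211 = 16*1/(5 - 9744) + 211 = 16*1/(-9739) + 211 = 16*(-1/9739)*1 + 211 = -16/9739 + 211 = 2054913/9739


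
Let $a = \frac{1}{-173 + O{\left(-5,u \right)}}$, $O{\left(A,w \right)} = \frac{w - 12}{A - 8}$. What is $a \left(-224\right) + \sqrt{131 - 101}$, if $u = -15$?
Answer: $\frac{1456}{1111} + \sqrt{30} \approx 6.7878$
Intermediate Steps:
$O{\left(A,w \right)} = \frac{-12 + w}{-8 + A}$
$a = - \frac{13}{2222}$ ($a = \frac{1}{-173 + \frac{-12 - 15}{-8 - 5}} = \frac{1}{-173 + \frac{1}{-13} \left(-27\right)} = \frac{1}{-173 - - \frac{27}{13}} = \frac{1}{-173 + \frac{27}{13}} = \frac{1}{- \frac{2222}{13}} = - \frac{13}{2222} \approx -0.0058506$)
$a \left(-224\right) + \sqrt{131 - 101} = \left(- \frac{13}{2222}\right) \left(-224\right) + \sqrt{131 - 101} = \frac{1456}{1111} + \sqrt{30}$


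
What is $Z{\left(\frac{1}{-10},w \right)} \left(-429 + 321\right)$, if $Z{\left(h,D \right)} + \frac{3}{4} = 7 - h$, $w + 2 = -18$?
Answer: $- \frac{3429}{5} \approx -685.8$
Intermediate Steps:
$w = -20$ ($w = -2 - 18 = -20$)
$Z{\left(h,D \right)} = \frac{25}{4} - h$ ($Z{\left(h,D \right)} = - \frac{3}{4} - \left(-7 + h\right) = \frac{25}{4} - h$)
$Z{\left(\frac{1}{-10},w \right)} \left(-429 + 321\right) = \left(\frac{25}{4} - \frac{1}{-10}\right) \left(-429 + 321\right) = \left(\frac{25}{4} - - \frac{1}{10}\right) \left(-108\right) = \left(\frac{25}{4} + \frac{1}{10}\right) \left(-108\right) = \frac{127}{20} \left(-108\right) = - \frac{3429}{5}$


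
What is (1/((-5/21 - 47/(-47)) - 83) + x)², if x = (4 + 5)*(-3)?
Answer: 2176222500/2982529 ≈ 729.66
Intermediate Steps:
x = -27 (x = 9*(-3) = -27)
(1/((-5/21 - 47/(-47)) - 83) + x)² = (1/((-5/21 - 47/(-47)) - 83) - 27)² = (1/((-5*1/21 - 47*(-1/47)) - 83) - 27)² = (1/((-5/21 + 1) - 83) - 27)² = (1/(16/21 - 83) - 27)² = (1/(-1727/21) - 27)² = (-21/1727 - 27)² = (-46650/1727)² = 2176222500/2982529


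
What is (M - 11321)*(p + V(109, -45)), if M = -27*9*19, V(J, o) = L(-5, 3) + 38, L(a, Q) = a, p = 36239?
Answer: -578103136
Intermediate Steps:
V(J, o) = 33 (V(J, o) = -5 + 38 = 33)
M = -4617 (M = -243*19 = -4617)
(M - 11321)*(p + V(109, -45)) = (-4617 - 11321)*(36239 + 33) = -15938*36272 = -578103136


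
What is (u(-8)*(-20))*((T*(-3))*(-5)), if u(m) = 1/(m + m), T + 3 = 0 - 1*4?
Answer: -525/4 ≈ -131.25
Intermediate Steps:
T = -7 (T = -3 + (0 - 1*4) = -3 + (0 - 4) = -3 - 4 = -7)
u(m) = 1/(2*m)
(u(-8)*(-20))*((T*(-3))*(-5)) = (((½)/(-8))*(-20))*(-7*(-3)*(-5)) = (((½)*(-⅛))*(-20))*(21*(-5)) = -1/16*(-20)*(-105) = (5/4)*(-105) = -525/4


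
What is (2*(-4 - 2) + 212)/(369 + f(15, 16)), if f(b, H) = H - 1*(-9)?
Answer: 100/197 ≈ 0.50761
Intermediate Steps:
f(b, H) = 9 + H (f(b, H) = H + 9 = 9 + H)
(2*(-4 - 2) + 212)/(369 + f(15, 16)) = (2*(-4 - 2) + 212)/(369 + (9 + 16)) = (2*(-6) + 212)/(369 + 25) = (-12 + 212)/394 = 200*(1/394) = 100/197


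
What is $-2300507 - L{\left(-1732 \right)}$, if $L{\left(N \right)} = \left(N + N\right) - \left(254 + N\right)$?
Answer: $-2298521$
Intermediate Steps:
$L{\left(N \right)} = -254 + N$ ($L{\left(N \right)} = 2 N - \left(254 + N\right) = -254 + N$)
$-2300507 - L{\left(-1732 \right)} = -2300507 - \left(-254 - 1732\right) = -2300507 - -1986 = -2300507 + 1986 = -2298521$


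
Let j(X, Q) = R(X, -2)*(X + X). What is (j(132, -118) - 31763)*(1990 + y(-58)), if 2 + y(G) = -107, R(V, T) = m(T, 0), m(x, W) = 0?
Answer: -59746203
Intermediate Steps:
R(V, T) = 0
y(G) = -109 (y(G) = -2 - 107 = -109)
j(X, Q) = 0 (j(X, Q) = 0*(X + X) = 0*(2*X) = 0)
(j(132, -118) - 31763)*(1990 + y(-58)) = (0 - 31763)*(1990 - 109) = -31763*1881 = -59746203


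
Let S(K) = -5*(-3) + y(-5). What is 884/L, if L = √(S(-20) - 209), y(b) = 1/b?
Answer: -884*I*√4855/971 ≈ -63.435*I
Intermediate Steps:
S(K) = 74/5 (S(K) = -5*(-3) + 1/(-5) = 15 - ⅕ = 74/5)
L = I*√4855/5 (L = √(74/5 - 209) = √(-971/5) = I*√4855/5 ≈ 13.936*I)
884/L = 884/((I*√4855/5)) = 884*(-I*√4855/971) = -884*I*√4855/971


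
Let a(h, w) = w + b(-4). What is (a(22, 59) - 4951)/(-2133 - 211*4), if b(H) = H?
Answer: 4896/2977 ≈ 1.6446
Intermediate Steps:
a(h, w) = -4 + w (a(h, w) = w - 4 = -4 + w)
(a(22, 59) - 4951)/(-2133 - 211*4) = ((-4 + 59) - 4951)/(-2133 - 211*4) = (55 - 4951)/(-2133 - 844) = -4896/(-2977) = -4896*(-1/2977) = 4896/2977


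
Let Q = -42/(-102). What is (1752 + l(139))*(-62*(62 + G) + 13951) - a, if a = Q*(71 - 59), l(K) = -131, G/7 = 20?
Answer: 39323755/17 ≈ 2.3132e+6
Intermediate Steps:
G = 140 (G = 7*20 = 140)
Q = 7/17 (Q = -42*(-1/102) = 7/17 ≈ 0.41176)
a = 84/17 (a = 7*(71 - 59)/17 = (7/17)*12 = 84/17 ≈ 4.9412)
(1752 + l(139))*(-62*(62 + G) + 13951) - a = (1752 - 131)*(-62*(62 + 140) + 13951) - 1*84/17 = 1621*(-62*202 + 13951) - 84/17 = 1621*(-12524 + 13951) - 84/17 = 1621*1427 - 84/17 = 2313167 - 84/17 = 39323755/17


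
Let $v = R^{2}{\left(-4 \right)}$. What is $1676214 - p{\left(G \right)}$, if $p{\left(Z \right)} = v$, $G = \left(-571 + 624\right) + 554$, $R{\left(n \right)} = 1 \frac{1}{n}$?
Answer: $\frac{26819423}{16} \approx 1.6762 \cdot 10^{6}$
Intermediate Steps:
$R{\left(n \right)} = \frac{1}{n}$
$G = 607$ ($G = 53 + 554 = 607$)
$v = \frac{1}{16}$ ($v = \left(\frac{1}{-4}\right)^{2} = \left(- \frac{1}{4}\right)^{2} = \frac{1}{16} \approx 0.0625$)
$p{\left(Z \right)} = \frac{1}{16}$
$1676214 - p{\left(G \right)} = 1676214 - \frac{1}{16} = \frac{26819423}{16}$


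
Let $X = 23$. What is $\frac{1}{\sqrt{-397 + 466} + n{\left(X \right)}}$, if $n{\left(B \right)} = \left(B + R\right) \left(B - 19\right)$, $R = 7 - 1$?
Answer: $\frac{116}{13387} - \frac{\sqrt{69}}{13387} \approx 0.0080446$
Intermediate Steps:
$R = 6$
$n{\left(B \right)} = \left(-19 + B\right) \left(6 + B\right)$ ($n{\left(B \right)} = \left(B + 6\right) \left(B - 19\right) = \left(6 + B\right) \left(-19 + B\right) = \left(-19 + B\right) \left(6 + B\right)$)
$\frac{1}{\sqrt{-397 + 466} + n{\left(X \right)}} = \frac{1}{\sqrt{-397 + 466} - \left(413 - 529\right)} = \frac{1}{\sqrt{69} - -116} = \frac{1}{\sqrt{69} + 116} = \frac{1}{116 + \sqrt{69}}$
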